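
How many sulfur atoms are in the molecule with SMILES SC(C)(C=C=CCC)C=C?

1

The symbol for sulfur appears 1 time in the SMILES.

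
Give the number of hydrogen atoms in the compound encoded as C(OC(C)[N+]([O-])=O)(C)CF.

10

Hydrogens are implicit in SMILES; fill each atom to its normal valence:
  2 × C: 3 H each → 6
  2 × C: 1 H each → 2
  2 × O: no H
  1 × C: 2 H
  1 × F: no H
  1 × N (charge +1): no H
  1 × O (charge -1): no H
  Total hydrogens = 10.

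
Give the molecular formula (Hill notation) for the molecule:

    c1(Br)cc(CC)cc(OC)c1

C9H11BrO

Heavy atoms from the SMILES: 1 Br, 9 C, 1 O.
Implicit hydrogens by atom environment:
  3 × C (aromatic): 1 H each → 3
  3 × C (aromatic): no H
  2 × C: 3 H each → 6
  1 × Br: no H
  1 × C: 2 H
  1 × O: no H
  Total hydrogens = 11.
Molecular formula: C9H11BrO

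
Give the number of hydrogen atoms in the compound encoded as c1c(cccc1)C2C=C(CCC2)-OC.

16

Hydrogens are implicit in SMILES; fill each atom to its normal valence:
  5 × C (aromatic): 1 H each → 5
  3 × C: 2 H each → 6
  2 × C: 1 H each → 2
  1 × C: 3 H
  1 × C: no H
  1 × C (aromatic): no H
  1 × O: no H
  Total hydrogens = 16.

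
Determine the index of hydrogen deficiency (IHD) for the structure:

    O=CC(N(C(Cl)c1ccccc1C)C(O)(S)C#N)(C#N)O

9

Molecular formula from the SMILES: C13H12ClN3O3S.
DoU = (2C + 2 + N − H − X)/2 = (2·13 + 2 + 3 − 12 − 1)/2 = 18/2 = 9.
(Structurally: 1 ring(s) + 8 π bond(s) = 9.)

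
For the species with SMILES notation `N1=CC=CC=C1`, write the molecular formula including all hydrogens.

Heavy atoms from the SMILES: 5 C, 1 N.
Implicit hydrogens by atom environment:
  5 × C (aromatic): 1 H each → 5
  1 × N (aromatic): no H
  Total hydrogens = 5.
Molecular formula: C5H5N

C5H5N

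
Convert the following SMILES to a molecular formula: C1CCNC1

C4H9N

Heavy atoms from the SMILES: 4 C, 1 N.
Implicit hydrogens by atom environment:
  4 × C: 2 H each → 8
  1 × N: 1 H
  Total hydrogens = 9.
Molecular formula: C4H9N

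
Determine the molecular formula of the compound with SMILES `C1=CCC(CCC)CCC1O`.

Heavy atoms from the SMILES: 10 C, 1 O.
Implicit hydrogens by atom environment:
  5 × C: 2 H each → 10
  4 × C: 1 H each → 4
  1 × C: 3 H
  1 × O: 1 H
  Total hydrogens = 18.
Molecular formula: C10H18O

C10H18O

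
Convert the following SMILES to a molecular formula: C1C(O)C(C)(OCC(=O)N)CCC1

C9H17NO3

Heavy atoms from the SMILES: 9 C, 1 N, 3 O.
Implicit hydrogens by atom environment:
  5 × C: 2 H each → 10
  2 × C: no H
  2 × O: no H
  1 × C: 3 H
  1 × C: 1 H
  1 × N: 2 H
  1 × O: 1 H
  Total hydrogens = 17.
Molecular formula: C9H17NO3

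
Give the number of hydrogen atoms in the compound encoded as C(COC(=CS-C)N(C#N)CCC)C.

Hydrogens are implicit in SMILES; fill each atom to its normal valence:
  4 × C: 2 H each → 8
  3 × C: 3 H each → 9
  2 × C: no H
  2 × N: no H
  1 × C: 1 H
  1 × O: no H
  1 × S: no H
  Total hydrogens = 18.

18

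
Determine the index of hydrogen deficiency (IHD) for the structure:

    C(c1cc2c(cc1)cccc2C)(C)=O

Molecular formula from the SMILES: C13H12O.
DoU = (2C + 2 + N − H − X)/2 = (2·13 + 2 + 0 − 12 − 0)/2 = 16/2 = 8.
(Structurally: 2 ring(s) + 6 π bond(s) = 8.)

8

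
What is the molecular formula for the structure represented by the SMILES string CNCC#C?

Heavy atoms from the SMILES: 4 C, 1 N.
Implicit hydrogens by atom environment:
  1 × C: 3 H
  1 × C: 2 H
  1 × C: 1 H
  1 × C: no H
  1 × N: 1 H
  Total hydrogens = 7.
Molecular formula: C4H7N

C4H7N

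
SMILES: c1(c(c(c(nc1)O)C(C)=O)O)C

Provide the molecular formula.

C8H9NO3

Heavy atoms from the SMILES: 8 C, 1 N, 3 O.
Implicit hydrogens by atom environment:
  4 × C (aromatic): no H
  2 × C: 3 H each → 6
  2 × O: 1 H each → 2
  1 × C (aromatic): 1 H
  1 × C: no H
  1 × N (aromatic): no H
  1 × O: no H
  Total hydrogens = 9.
Molecular formula: C8H9NO3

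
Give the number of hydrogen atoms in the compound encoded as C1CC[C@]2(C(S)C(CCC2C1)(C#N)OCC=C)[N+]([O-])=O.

Hydrogens are implicit in SMILES; fill each atom to its normal valence:
  8 × C: 2 H each → 16
  3 × C: 1 H each → 3
  3 × C: no H
  2 × O: no H
  1 × N (charge +1): no H
  1 × N: no H
  1 × O (charge -1): no H
  1 × S: 1 H
  Total hydrogens = 20.

20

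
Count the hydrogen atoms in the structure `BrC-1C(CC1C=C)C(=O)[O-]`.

Hydrogens are implicit in SMILES; fill each atom to its normal valence:
  4 × C: 1 H each → 4
  2 × C: 2 H each → 4
  1 × Br: no H
  1 × C: no H
  1 × O: no H
  1 × O (charge -1): no H
  Total hydrogens = 8.

8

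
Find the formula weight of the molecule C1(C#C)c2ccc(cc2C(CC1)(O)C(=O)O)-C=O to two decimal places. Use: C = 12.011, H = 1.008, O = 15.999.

244.25

Molecular formula: C14H12O4.
M = 14×12.011 + 12×1.008 + 4×15.999 = 244.25 g/mol.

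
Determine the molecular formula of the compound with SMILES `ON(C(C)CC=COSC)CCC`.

C9H19NO2S

Heavy atoms from the SMILES: 9 C, 1 N, 2 O, 1 S.
Implicit hydrogens by atom environment:
  3 × C: 3 H each → 9
  3 × C: 2 H each → 6
  3 × C: 1 H each → 3
  1 × N: no H
  1 × O: 1 H
  1 × O: no H
  1 × S: no H
  Total hydrogens = 19.
Molecular formula: C9H19NO2S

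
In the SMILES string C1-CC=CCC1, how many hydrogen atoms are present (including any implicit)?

10

Hydrogens are implicit in SMILES; fill each atom to its normal valence:
  4 × C: 2 H each → 8
  2 × C: 1 H each → 2
  Total hydrogens = 10.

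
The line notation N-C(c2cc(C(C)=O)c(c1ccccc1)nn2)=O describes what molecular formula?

C13H11N3O2

Heavy atoms from the SMILES: 13 C, 3 N, 2 O.
Implicit hydrogens by atom environment:
  6 × C (aromatic): 1 H each → 6
  4 × C (aromatic): no H
  2 × C: no H
  2 × N (aromatic): no H
  2 × O: no H
  1 × C: 3 H
  1 × N: 2 H
  Total hydrogens = 11.
Molecular formula: C13H11N3O2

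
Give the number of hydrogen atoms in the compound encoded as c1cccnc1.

Hydrogens are implicit in SMILES; fill each atom to its normal valence:
  5 × C (aromatic): 1 H each → 5
  1 × N (aromatic): no H
  Total hydrogens = 5.

5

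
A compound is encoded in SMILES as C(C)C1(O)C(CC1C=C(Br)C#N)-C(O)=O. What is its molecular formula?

C10H12BrNO3

Heavy atoms from the SMILES: 1 Br, 10 C, 1 N, 3 O.
Implicit hydrogens by atom environment:
  4 × C: no H
  3 × C: 1 H each → 3
  2 × C: 2 H each → 4
  2 × O: 1 H each → 2
  1 × Br: no H
  1 × C: 3 H
  1 × N: no H
  1 × O: no H
  Total hydrogens = 12.
Molecular formula: C10H12BrNO3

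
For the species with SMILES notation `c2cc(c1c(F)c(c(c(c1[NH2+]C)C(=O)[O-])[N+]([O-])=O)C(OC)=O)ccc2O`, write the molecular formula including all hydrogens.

C16H13FN2O7

Heavy atoms from the SMILES: 16 C, 1 F, 2 N, 7 O.
Implicit hydrogens by atom environment:
  8 × C (aromatic): no H
  4 × C (aromatic): 1 H each → 4
  4 × O: no H
  2 × C: 3 H each → 6
  2 × C: no H
  2 × O (charge -1): no H
  1 × F: no H
  1 × N (charge +1): 2 H
  1 × N (charge +1): no H
  1 × O: 1 H
  Total hydrogens = 13.
Molecular formula: C16H13FN2O7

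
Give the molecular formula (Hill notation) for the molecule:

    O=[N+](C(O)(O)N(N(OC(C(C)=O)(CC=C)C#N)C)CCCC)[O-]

Heavy atoms from the SMILES: 13 C, 4 N, 6 O.
Implicit hydrogens by atom environment:
  5 × C: 2 H each → 10
  4 × C: no H
  3 × C: 3 H each → 9
  3 × N: no H
  3 × O: no H
  2 × O: 1 H each → 2
  1 × C: 1 H
  1 × N (charge +1): no H
  1 × O (charge -1): no H
  Total hydrogens = 22.
Molecular formula: C13H22N4O6

C13H22N4O6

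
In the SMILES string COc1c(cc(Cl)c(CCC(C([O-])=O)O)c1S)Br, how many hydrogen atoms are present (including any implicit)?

Hydrogens are implicit in SMILES; fill each atom to its normal valence:
  5 × C (aromatic): no H
  2 × C: 2 H each → 4
  2 × O: no H
  1 × Br: no H
  1 × C: 3 H
  1 × C (aromatic): 1 H
  1 × C: 1 H
  1 × C: no H
  1 × Cl: no H
  1 × O: 1 H
  1 × O (charge -1): no H
  1 × S: 1 H
  Total hydrogens = 11.

11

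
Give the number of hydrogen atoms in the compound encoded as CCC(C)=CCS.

Hydrogens are implicit in SMILES; fill each atom to its normal valence:
  2 × C: 3 H each → 6
  2 × C: 2 H each → 4
  1 × C: 1 H
  1 × C: no H
  1 × S: 1 H
  Total hydrogens = 12.

12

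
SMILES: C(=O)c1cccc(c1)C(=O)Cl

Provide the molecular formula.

Heavy atoms from the SMILES: 8 C, 1 Cl, 2 O.
Implicit hydrogens by atom environment:
  4 × C (aromatic): 1 H each → 4
  2 × C (aromatic): no H
  2 × O: no H
  1 × C: 1 H
  1 × C: no H
  1 × Cl: no H
  Total hydrogens = 5.
Molecular formula: C8H5ClO2

C8H5ClO2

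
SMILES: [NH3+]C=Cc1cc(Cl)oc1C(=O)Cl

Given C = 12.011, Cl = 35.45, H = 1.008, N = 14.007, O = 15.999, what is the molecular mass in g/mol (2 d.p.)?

207.03

Molecular formula: C7H6Cl2NO2+.
M = 7×12.011 + 2×35.45 + 6×1.008 + 1×14.007 + 2×15.999 = 207.03 g/mol.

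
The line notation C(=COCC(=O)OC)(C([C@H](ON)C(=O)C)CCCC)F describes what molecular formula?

Heavy atoms from the SMILES: 13 C, 1 F, 1 N, 5 O.
Implicit hydrogens by atom environment:
  5 × O: no H
  4 × C: 2 H each → 8
  3 × C: 3 H each → 9
  3 × C: 1 H each → 3
  3 × C: no H
  1 × F: no H
  1 × N: 2 H
  Total hydrogens = 22.
Molecular formula: C13H22FNO5

C13H22FNO5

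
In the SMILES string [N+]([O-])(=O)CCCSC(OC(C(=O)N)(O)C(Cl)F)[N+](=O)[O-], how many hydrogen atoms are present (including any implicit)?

11

Hydrogens are implicit in SMILES; fill each atom to its normal valence:
  4 × O: no H
  3 × C: 2 H each → 6
  2 × C: 1 H each → 2
  2 × C: no H
  2 × N (charge +1): no H
  2 × O (charge -1): no H
  1 × Cl: no H
  1 × F: no H
  1 × N: 2 H
  1 × O: 1 H
  1 × S: no H
  Total hydrogens = 11.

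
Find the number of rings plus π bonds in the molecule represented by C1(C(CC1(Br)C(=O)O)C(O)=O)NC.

Molecular formula from the SMILES: C7H10BrNO4.
DoU = (2C + 2 + N − H − X)/2 = (2·7 + 2 + 1 − 10 − 1)/2 = 6/2 = 3.
(Structurally: 1 ring(s) + 2 π bond(s) = 3.)

3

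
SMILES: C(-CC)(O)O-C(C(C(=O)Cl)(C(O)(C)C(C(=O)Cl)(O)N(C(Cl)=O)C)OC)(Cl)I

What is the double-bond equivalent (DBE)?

3

Molecular formula from the SMILES: C13H18Cl4INO8.
DoU = (2C + 2 + N − H − X)/2 = (2·13 + 2 + 1 − 18 − 5)/2 = 6/2 = 3.
(Structurally: 0 ring(s) + 3 π bond(s) = 3.)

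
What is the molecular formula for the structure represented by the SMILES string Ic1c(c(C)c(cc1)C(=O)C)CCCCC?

Heavy atoms from the SMILES: 14 C, 1 I, 1 O.
Implicit hydrogens by atom environment:
  4 × C: 2 H each → 8
  4 × C (aromatic): no H
  3 × C: 3 H each → 9
  2 × C (aromatic): 1 H each → 2
  1 × C: no H
  1 × I: no H
  1 × O: no H
  Total hydrogens = 19.
Molecular formula: C14H19IO

C14H19IO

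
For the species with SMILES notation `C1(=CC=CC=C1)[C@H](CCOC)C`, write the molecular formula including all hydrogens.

Heavy atoms from the SMILES: 11 C, 1 O.
Implicit hydrogens by atom environment:
  5 × C (aromatic): 1 H each → 5
  2 × C: 3 H each → 6
  2 × C: 2 H each → 4
  1 × C: 1 H
  1 × C (aromatic): no H
  1 × O: no H
  Total hydrogens = 16.
Molecular formula: C11H16O

C11H16O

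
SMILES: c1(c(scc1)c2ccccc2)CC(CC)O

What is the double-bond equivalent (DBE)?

7

Molecular formula from the SMILES: C14H16OS.
DoU = (2C + 2 + N − H − X)/2 = (2·14 + 2 + 0 − 16 − 0)/2 = 14/2 = 7.
(Structurally: 2 ring(s) + 5 π bond(s) = 7.)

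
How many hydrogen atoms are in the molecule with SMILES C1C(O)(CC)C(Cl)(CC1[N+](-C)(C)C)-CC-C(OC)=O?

27

Hydrogens are implicit in SMILES; fill each atom to its normal valence:
  5 × C: 3 H each → 15
  5 × C: 2 H each → 10
  3 × C: no H
  2 × O: no H
  1 × C: 1 H
  1 × Cl: no H
  1 × N (charge +1): no H
  1 × O: 1 H
  Total hydrogens = 27.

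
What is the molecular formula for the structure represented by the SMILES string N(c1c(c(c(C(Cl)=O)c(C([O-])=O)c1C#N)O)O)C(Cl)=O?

C10H3Cl2N2O6-

Heavy atoms from the SMILES: 10 C, 2 Cl, 2 N, 6 O.
Implicit hydrogens by atom environment:
  6 × C (aromatic): no H
  4 × C: no H
  3 × O: no H
  2 × Cl: no H
  2 × O: 1 H each → 2
  1 × N: 1 H
  1 × N: no H
  1 × O (charge -1): no H
  Total hydrogens = 3.
Net charge -1.
Molecular formula: C10H3Cl2N2O6-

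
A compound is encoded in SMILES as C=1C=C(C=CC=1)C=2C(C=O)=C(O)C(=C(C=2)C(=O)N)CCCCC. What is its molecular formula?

Heavy atoms from the SMILES: 19 C, 1 N, 3 O.
Implicit hydrogens by atom environment:
  6 × C (aromatic): 1 H each → 6
  6 × C (aromatic): no H
  4 × C: 2 H each → 8
  2 × O: no H
  1 × C: 3 H
  1 × C: 1 H
  1 × C: no H
  1 × N: 2 H
  1 × O: 1 H
  Total hydrogens = 21.
Molecular formula: C19H21NO3

C19H21NO3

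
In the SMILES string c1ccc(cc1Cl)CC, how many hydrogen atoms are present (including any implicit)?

9

Hydrogens are implicit in SMILES; fill each atom to its normal valence:
  4 × C (aromatic): 1 H each → 4
  2 × C (aromatic): no H
  1 × C: 3 H
  1 × C: 2 H
  1 × Cl: no H
  Total hydrogens = 9.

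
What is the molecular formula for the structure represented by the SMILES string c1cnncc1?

Heavy atoms from the SMILES: 4 C, 2 N.
Implicit hydrogens by atom environment:
  4 × C (aromatic): 1 H each → 4
  2 × N (aromatic): no H
  Total hydrogens = 4.
Molecular formula: C4H4N2

C4H4N2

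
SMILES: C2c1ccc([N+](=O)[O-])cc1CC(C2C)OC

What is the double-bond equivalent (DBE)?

Molecular formula from the SMILES: C12H15NO3.
DoU = (2C + 2 + N − H − X)/2 = (2·12 + 2 + 1 − 15 − 0)/2 = 12/2 = 6.
(Structurally: 2 ring(s) + 4 π bond(s) = 6.)

6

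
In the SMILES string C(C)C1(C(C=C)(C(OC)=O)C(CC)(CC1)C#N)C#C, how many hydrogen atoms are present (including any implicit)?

21

Hydrogens are implicit in SMILES; fill each atom to its normal valence:
  6 × C: no H
  5 × C: 2 H each → 10
  3 × C: 3 H each → 9
  2 × C: 1 H each → 2
  2 × O: no H
  1 × N: no H
  Total hydrogens = 21.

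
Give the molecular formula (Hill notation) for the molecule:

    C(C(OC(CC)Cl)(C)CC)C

Heavy atoms from the SMILES: 9 C, 1 Cl, 1 O.
Implicit hydrogens by atom environment:
  4 × C: 3 H each → 12
  3 × C: 2 H each → 6
  1 × C: 1 H
  1 × C: no H
  1 × Cl: no H
  1 × O: no H
  Total hydrogens = 19.
Molecular formula: C9H19ClO

C9H19ClO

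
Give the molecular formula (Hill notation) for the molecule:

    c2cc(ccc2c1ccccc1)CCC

C15H16

Heavy atoms from the SMILES: 15 C.
Implicit hydrogens by atom environment:
  9 × C (aromatic): 1 H each → 9
  3 × C (aromatic): no H
  2 × C: 2 H each → 4
  1 × C: 3 H
  Total hydrogens = 16.
Molecular formula: C15H16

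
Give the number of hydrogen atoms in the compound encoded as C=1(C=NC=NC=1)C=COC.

Hydrogens are implicit in SMILES; fill each atom to its normal valence:
  3 × C (aromatic): 1 H each → 3
  2 × C: 1 H each → 2
  2 × N (aromatic): no H
  1 × C: 3 H
  1 × C (aromatic): no H
  1 × O: no H
  Total hydrogens = 8.

8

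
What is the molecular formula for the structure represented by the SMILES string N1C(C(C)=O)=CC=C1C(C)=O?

C8H9NO2

Heavy atoms from the SMILES: 8 C, 1 N, 2 O.
Implicit hydrogens by atom environment:
  2 × C: 3 H each → 6
  2 × C (aromatic): 1 H each → 2
  2 × C (aromatic): no H
  2 × C: no H
  2 × O: no H
  1 × N (aromatic): 1 H
  Total hydrogens = 9.
Molecular formula: C8H9NO2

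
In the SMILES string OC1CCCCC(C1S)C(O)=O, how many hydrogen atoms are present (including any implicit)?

14

Hydrogens are implicit in SMILES; fill each atom to its normal valence:
  4 × C: 2 H each → 8
  3 × C: 1 H each → 3
  2 × O: 1 H each → 2
  1 × C: no H
  1 × O: no H
  1 × S: 1 H
  Total hydrogens = 14.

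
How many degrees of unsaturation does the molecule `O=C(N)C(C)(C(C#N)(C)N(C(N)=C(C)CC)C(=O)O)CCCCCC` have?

5

Molecular formula from the SMILES: C18H32N4O3.
DoU = (2C + 2 + N − H − X)/2 = (2·18 + 2 + 4 − 32 − 0)/2 = 10/2 = 5.
(Structurally: 0 ring(s) + 5 π bond(s) = 5.)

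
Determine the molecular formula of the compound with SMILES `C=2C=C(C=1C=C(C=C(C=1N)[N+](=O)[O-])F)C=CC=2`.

Heavy atoms from the SMILES: 12 C, 1 F, 2 N, 2 O.
Implicit hydrogens by atom environment:
  7 × C (aromatic): 1 H each → 7
  5 × C (aromatic): no H
  1 × F: no H
  1 × N: 2 H
  1 × N (charge +1): no H
  1 × O: no H
  1 × O (charge -1): no H
  Total hydrogens = 9.
Molecular formula: C12H9FN2O2

C12H9FN2O2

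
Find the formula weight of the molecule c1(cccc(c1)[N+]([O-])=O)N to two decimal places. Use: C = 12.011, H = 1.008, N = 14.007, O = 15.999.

138.13

Molecular formula: C6H6N2O2.
M = 6×12.011 + 6×1.008 + 2×14.007 + 2×15.999 = 138.13 g/mol.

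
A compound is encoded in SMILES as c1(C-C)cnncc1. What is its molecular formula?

Heavy atoms from the SMILES: 6 C, 2 N.
Implicit hydrogens by atom environment:
  3 × C (aromatic): 1 H each → 3
  2 × N (aromatic): no H
  1 × C: 3 H
  1 × C: 2 H
  1 × C (aromatic): no H
  Total hydrogens = 8.
Molecular formula: C6H8N2

C6H8N2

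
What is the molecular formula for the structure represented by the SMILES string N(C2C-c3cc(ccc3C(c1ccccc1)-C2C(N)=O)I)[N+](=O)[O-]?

C17H16IN3O3

Heavy atoms from the SMILES: 17 C, 1 I, 3 N, 3 O.
Implicit hydrogens by atom environment:
  8 × C (aromatic): 1 H each → 8
  4 × C (aromatic): no H
  3 × C: 1 H each → 3
  2 × O: no H
  1 × C: 2 H
  1 × C: no H
  1 × I: no H
  1 × N: 2 H
  1 × N: 1 H
  1 × N (charge +1): no H
  1 × O (charge -1): no H
  Total hydrogens = 16.
Molecular formula: C17H16IN3O3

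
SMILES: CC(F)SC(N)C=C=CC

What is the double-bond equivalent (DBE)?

2

Molecular formula from the SMILES: C7H12FNS.
DoU = (2C + 2 + N − H − X)/2 = (2·7 + 2 + 1 − 12 − 1)/2 = 4/2 = 2.
(Structurally: 0 ring(s) + 2 π bond(s) = 2.)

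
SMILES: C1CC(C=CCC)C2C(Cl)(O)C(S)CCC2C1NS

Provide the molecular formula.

C14H24ClNOS2

Heavy atoms from the SMILES: 14 C, 1 Cl, 1 N, 1 O, 2 S.
Implicit hydrogens by atom environment:
  7 × C: 1 H each → 7
  5 × C: 2 H each → 10
  2 × S: 1 H each → 2
  1 × C: 3 H
  1 × C: no H
  1 × Cl: no H
  1 × N: 1 H
  1 × O: 1 H
  Total hydrogens = 24.
Molecular formula: C14H24ClNOS2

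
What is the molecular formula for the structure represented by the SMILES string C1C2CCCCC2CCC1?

Heavy atoms from the SMILES: 10 C.
Implicit hydrogens by atom environment:
  8 × C: 2 H each → 16
  2 × C: 1 H each → 2
  Total hydrogens = 18.
Molecular formula: C10H18

C10H18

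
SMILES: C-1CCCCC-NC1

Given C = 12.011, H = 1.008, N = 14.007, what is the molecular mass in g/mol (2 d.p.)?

113.20

Molecular formula: C7H15N.
M = 7×12.011 + 15×1.008 + 1×14.007 = 113.20 g/mol.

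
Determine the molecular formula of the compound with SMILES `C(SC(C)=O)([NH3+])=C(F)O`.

C4H7FNO2S+

Heavy atoms from the SMILES: 4 C, 1 F, 1 N, 2 O, 1 S.
Implicit hydrogens by atom environment:
  3 × C: no H
  1 × C: 3 H
  1 × F: no H
  1 × N (charge +1): 3 H
  1 × O: 1 H
  1 × O: no H
  1 × S: no H
  Total hydrogens = 7.
Net charge +1.
Molecular formula: C4H7FNO2S+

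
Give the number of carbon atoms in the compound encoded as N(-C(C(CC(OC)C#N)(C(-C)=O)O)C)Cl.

The symbol for carbon appears 9 times in the SMILES. (Cl is a single chlorine, not C + l.)

9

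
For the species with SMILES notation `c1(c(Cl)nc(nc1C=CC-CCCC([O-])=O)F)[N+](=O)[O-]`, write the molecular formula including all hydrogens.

Heavy atoms from the SMILES: 11 C, 1 Cl, 1 F, 3 N, 4 O.
Implicit hydrogens by atom environment:
  4 × C: 2 H each → 8
  4 × C (aromatic): no H
  2 × C: 1 H each → 2
  2 × N (aromatic): no H
  2 × O: no H
  2 × O (charge -1): no H
  1 × C: no H
  1 × Cl: no H
  1 × F: no H
  1 × N (charge +1): no H
  Total hydrogens = 10.
Net charge -1.
Molecular formula: C11H10ClFN3O4-

C11H10ClFN3O4-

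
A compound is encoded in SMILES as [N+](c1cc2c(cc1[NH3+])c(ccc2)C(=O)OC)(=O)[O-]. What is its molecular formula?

Heavy atoms from the SMILES: 12 C, 2 N, 4 O.
Implicit hydrogens by atom environment:
  5 × C (aromatic): 1 H each → 5
  5 × C (aromatic): no H
  3 × O: no H
  1 × C: 3 H
  1 × C: no H
  1 × N (charge +1): 3 H
  1 × N (charge +1): no H
  1 × O (charge -1): no H
  Total hydrogens = 11.
Net charge +1.
Molecular formula: C12H11N2O4+

C12H11N2O4+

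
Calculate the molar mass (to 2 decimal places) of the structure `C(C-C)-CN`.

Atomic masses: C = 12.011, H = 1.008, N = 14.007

Molecular formula: C4H11N.
M = 4×12.011 + 11×1.008 + 1×14.007 = 73.14 g/mol.

73.14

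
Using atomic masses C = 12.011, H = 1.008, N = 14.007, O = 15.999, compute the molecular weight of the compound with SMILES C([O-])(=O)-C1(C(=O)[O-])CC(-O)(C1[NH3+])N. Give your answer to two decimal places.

189.15

Molecular formula: C6H9N2O5-.
M = 6×12.011 + 9×1.008 + 2×14.007 + 5×15.999 = 189.15 g/mol.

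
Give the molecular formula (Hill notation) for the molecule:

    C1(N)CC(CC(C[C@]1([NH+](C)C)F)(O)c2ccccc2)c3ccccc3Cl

Heavy atoms from the SMILES: 21 C, 1 Cl, 1 F, 2 N, 1 O.
Implicit hydrogens by atom environment:
  9 × C (aromatic): 1 H each → 9
  3 × C: 2 H each → 6
  3 × C (aromatic): no H
  2 × C: 3 H each → 6
  2 × C: 1 H each → 2
  2 × C: no H
  1 × Cl: no H
  1 × F: no H
  1 × N: 2 H
  1 × N (charge +1): 1 H
  1 × O: 1 H
  Total hydrogens = 27.
Net charge +1.
Molecular formula: C21H27ClFN2O+

C21H27ClFN2O+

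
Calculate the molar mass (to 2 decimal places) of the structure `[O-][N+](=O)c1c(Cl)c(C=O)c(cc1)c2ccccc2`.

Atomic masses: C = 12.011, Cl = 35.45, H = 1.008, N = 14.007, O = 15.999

Molecular formula: C13H8ClNO3.
M = 13×12.011 + 1×35.45 + 8×1.008 + 1×14.007 + 3×15.999 = 261.66 g/mol.

261.66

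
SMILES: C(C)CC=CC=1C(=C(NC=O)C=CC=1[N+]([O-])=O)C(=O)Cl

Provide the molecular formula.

C13H13ClN2O4

Heavy atoms from the SMILES: 13 C, 1 Cl, 2 N, 4 O.
Implicit hydrogens by atom environment:
  4 × C (aromatic): no H
  3 × C: 1 H each → 3
  3 × O: no H
  2 × C: 2 H each → 4
  2 × C (aromatic): 1 H each → 2
  1 × C: 3 H
  1 × C: no H
  1 × Cl: no H
  1 × N: 1 H
  1 × N (charge +1): no H
  1 × O (charge -1): no H
  Total hydrogens = 13.
Molecular formula: C13H13ClN2O4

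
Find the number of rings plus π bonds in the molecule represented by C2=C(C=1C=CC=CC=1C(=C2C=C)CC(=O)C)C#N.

11

Molecular formula from the SMILES: C16H13NO.
DoU = (2C + 2 + N − H − X)/2 = (2·16 + 2 + 1 − 13 − 0)/2 = 22/2 = 11.
(Structurally: 2 ring(s) + 9 π bond(s) = 11.)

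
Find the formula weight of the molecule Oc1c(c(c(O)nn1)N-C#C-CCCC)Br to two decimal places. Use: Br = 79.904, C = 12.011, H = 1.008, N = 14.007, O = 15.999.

Molecular formula: C10H12BrN3O2.
M = 1×79.904 + 10×12.011 + 12×1.008 + 3×14.007 + 2×15.999 = 286.13 g/mol.

286.13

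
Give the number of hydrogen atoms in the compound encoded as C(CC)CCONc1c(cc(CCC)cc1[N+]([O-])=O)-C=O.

22

Hydrogens are implicit in SMILES; fill each atom to its normal valence:
  6 × C: 2 H each → 12
  4 × C (aromatic): no H
  3 × O: no H
  2 × C: 3 H each → 6
  2 × C (aromatic): 1 H each → 2
  1 × C: 1 H
  1 × N: 1 H
  1 × N (charge +1): no H
  1 × O (charge -1): no H
  Total hydrogens = 22.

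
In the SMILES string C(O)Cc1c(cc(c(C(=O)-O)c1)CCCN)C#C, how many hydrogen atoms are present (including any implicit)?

17

Hydrogens are implicit in SMILES; fill each atom to its normal valence:
  5 × C: 2 H each → 10
  4 × C (aromatic): no H
  2 × C (aromatic): 1 H each → 2
  2 × C: no H
  2 × O: 1 H each → 2
  1 × C: 1 H
  1 × N: 2 H
  1 × O: no H
  Total hydrogens = 17.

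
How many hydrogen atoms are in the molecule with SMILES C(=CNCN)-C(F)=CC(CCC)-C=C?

Hydrogens are implicit in SMILES; fill each atom to its normal valence:
  5 × C: 1 H each → 5
  4 × C: 2 H each → 8
  1 × C: 3 H
  1 × C: no H
  1 × F: no H
  1 × N: 2 H
  1 × N: 1 H
  Total hydrogens = 19.

19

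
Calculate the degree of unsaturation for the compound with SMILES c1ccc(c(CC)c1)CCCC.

4

Molecular formula from the SMILES: C12H18.
DoU = (2C + 2 + N − H − X)/2 = (2·12 + 2 + 0 − 18 − 0)/2 = 8/2 = 4.
(Structurally: 1 ring(s) + 3 π bond(s) = 4.)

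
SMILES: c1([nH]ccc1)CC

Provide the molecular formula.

C6H9N

Heavy atoms from the SMILES: 6 C, 1 N.
Implicit hydrogens by atom environment:
  3 × C (aromatic): 1 H each → 3
  1 × C: 3 H
  1 × C: 2 H
  1 × C (aromatic): no H
  1 × N (aromatic): 1 H
  Total hydrogens = 9.
Molecular formula: C6H9N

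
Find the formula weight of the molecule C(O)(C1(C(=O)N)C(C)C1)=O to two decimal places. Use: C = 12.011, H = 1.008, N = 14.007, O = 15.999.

143.14

Molecular formula: C6H9NO3.
M = 6×12.011 + 9×1.008 + 1×14.007 + 3×15.999 = 143.14 g/mol.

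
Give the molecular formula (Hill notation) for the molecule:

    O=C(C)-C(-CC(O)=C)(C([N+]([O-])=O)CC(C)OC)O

Heavy atoms from the SMILES: 11 C, 1 N, 6 O.
Implicit hydrogens by atom environment:
  3 × C: 3 H each → 9
  3 × C: 2 H each → 6
  3 × C: no H
  3 × O: no H
  2 × C: 1 H each → 2
  2 × O: 1 H each → 2
  1 × N (charge +1): no H
  1 × O (charge -1): no H
  Total hydrogens = 19.
Molecular formula: C11H19NO6

C11H19NO6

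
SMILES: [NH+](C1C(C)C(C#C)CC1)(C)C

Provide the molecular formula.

C10H18N+

Heavy atoms from the SMILES: 10 C, 1 N.
Implicit hydrogens by atom environment:
  4 × C: 1 H each → 4
  3 × C: 3 H each → 9
  2 × C: 2 H each → 4
  1 × C: no H
  1 × N (charge +1): 1 H
  Total hydrogens = 18.
Net charge +1.
Molecular formula: C10H18N+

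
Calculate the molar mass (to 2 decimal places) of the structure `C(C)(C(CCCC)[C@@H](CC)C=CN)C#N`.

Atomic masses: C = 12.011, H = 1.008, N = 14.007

Molecular formula: C13H24N2.
M = 13×12.011 + 24×1.008 + 2×14.007 = 208.35 g/mol.

208.35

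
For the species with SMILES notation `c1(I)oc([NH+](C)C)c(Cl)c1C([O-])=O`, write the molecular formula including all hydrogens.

C7H7ClINO3

Heavy atoms from the SMILES: 7 C, 1 Cl, 1 I, 1 N, 3 O.
Implicit hydrogens by atom environment:
  4 × C (aromatic): no H
  2 × C: 3 H each → 6
  1 × C: no H
  1 × Cl: no H
  1 × I: no H
  1 × N (charge +1): 1 H
  1 × O (aromatic): no H
  1 × O: no H
  1 × O (charge -1): no H
  Total hydrogens = 7.
Molecular formula: C7H7ClINO3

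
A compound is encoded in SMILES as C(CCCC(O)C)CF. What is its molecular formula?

Heavy atoms from the SMILES: 7 C, 1 F, 1 O.
Implicit hydrogens by atom environment:
  5 × C: 2 H each → 10
  1 × C: 3 H
  1 × C: 1 H
  1 × F: no H
  1 × O: 1 H
  Total hydrogens = 15.
Molecular formula: C7H15FO

C7H15FO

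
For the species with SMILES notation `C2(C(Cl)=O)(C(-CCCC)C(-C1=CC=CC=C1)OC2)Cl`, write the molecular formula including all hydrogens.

C15H18Cl2O2

Heavy atoms from the SMILES: 15 C, 2 Cl, 2 O.
Implicit hydrogens by atom environment:
  5 × C (aromatic): 1 H each → 5
  4 × C: 2 H each → 8
  2 × C: 1 H each → 2
  2 × C: no H
  2 × Cl: no H
  2 × O: no H
  1 × C: 3 H
  1 × C (aromatic): no H
  Total hydrogens = 18.
Molecular formula: C15H18Cl2O2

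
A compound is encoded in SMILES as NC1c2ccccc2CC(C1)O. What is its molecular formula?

Heavy atoms from the SMILES: 10 C, 1 N, 1 O.
Implicit hydrogens by atom environment:
  4 × C (aromatic): 1 H each → 4
  2 × C: 2 H each → 4
  2 × C: 1 H each → 2
  2 × C (aromatic): no H
  1 × N: 2 H
  1 × O: 1 H
  Total hydrogens = 13.
Molecular formula: C10H13NO

C10H13NO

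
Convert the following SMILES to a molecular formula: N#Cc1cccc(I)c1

C7H4IN

Heavy atoms from the SMILES: 7 C, 1 I, 1 N.
Implicit hydrogens by atom environment:
  4 × C (aromatic): 1 H each → 4
  2 × C (aromatic): no H
  1 × C: no H
  1 × I: no H
  1 × N: no H
  Total hydrogens = 4.
Molecular formula: C7H4IN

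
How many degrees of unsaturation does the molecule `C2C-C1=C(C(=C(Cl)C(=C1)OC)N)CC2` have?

5

Molecular formula from the SMILES: C11H14ClNO.
DoU = (2C + 2 + N − H − X)/2 = (2·11 + 2 + 1 − 14 − 1)/2 = 10/2 = 5.
(Structurally: 2 ring(s) + 3 π bond(s) = 5.)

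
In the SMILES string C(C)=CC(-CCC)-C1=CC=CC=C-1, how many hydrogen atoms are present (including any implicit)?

Hydrogens are implicit in SMILES; fill each atom to its normal valence:
  5 × C (aromatic): 1 H each → 5
  3 × C: 1 H each → 3
  2 × C: 3 H each → 6
  2 × C: 2 H each → 4
  1 × C (aromatic): no H
  Total hydrogens = 18.

18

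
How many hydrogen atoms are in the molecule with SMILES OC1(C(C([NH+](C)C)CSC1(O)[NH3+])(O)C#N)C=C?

19

Hydrogens are implicit in SMILES; fill each atom to its normal valence:
  4 × C: no H
  3 × O: 1 H each → 3
  2 × C: 3 H each → 6
  2 × C: 2 H each → 4
  2 × C: 1 H each → 2
  1 × N (charge +1): 3 H
  1 × N (charge +1): 1 H
  1 × N: no H
  1 × S: no H
  Total hydrogens = 19.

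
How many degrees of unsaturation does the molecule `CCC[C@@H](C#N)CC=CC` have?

3

Molecular formula from the SMILES: C9H15N.
DoU = (2C + 2 + N − H − X)/2 = (2·9 + 2 + 1 − 15 − 0)/2 = 6/2 = 3.
(Structurally: 0 ring(s) + 3 π bond(s) = 3.)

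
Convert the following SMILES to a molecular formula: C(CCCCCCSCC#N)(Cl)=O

C9H14ClNOS

Heavy atoms from the SMILES: 9 C, 1 Cl, 1 N, 1 O, 1 S.
Implicit hydrogens by atom environment:
  7 × C: 2 H each → 14
  2 × C: no H
  1 × Cl: no H
  1 × N: no H
  1 × O: no H
  1 × S: no H
  Total hydrogens = 14.
Molecular formula: C9H14ClNOS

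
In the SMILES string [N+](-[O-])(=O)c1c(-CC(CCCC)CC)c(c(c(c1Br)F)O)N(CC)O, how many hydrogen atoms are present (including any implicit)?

24

Hydrogens are implicit in SMILES; fill each atom to its normal valence:
  6 × C: 2 H each → 12
  6 × C (aromatic): no H
  3 × C: 3 H each → 9
  2 × O: 1 H each → 2
  1 × Br: no H
  1 × C: 1 H
  1 × F: no H
  1 × N (charge +1): no H
  1 × N: no H
  1 × O: no H
  1 × O (charge -1): no H
  Total hydrogens = 24.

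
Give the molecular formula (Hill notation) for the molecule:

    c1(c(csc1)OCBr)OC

C6H7BrO2S

Heavy atoms from the SMILES: 1 Br, 6 C, 2 O, 1 S.
Implicit hydrogens by atom environment:
  2 × C (aromatic): 1 H each → 2
  2 × C (aromatic): no H
  2 × O: no H
  1 × Br: no H
  1 × C: 3 H
  1 × C: 2 H
  1 × S (aromatic): no H
  Total hydrogens = 7.
Molecular formula: C6H7BrO2S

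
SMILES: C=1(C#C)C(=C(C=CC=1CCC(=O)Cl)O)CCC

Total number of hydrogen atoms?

15

Hydrogens are implicit in SMILES; fill each atom to its normal valence:
  4 × C: 2 H each → 8
  4 × C (aromatic): no H
  2 × C (aromatic): 1 H each → 2
  2 × C: no H
  1 × C: 3 H
  1 × C: 1 H
  1 × Cl: no H
  1 × O: 1 H
  1 × O: no H
  Total hydrogens = 15.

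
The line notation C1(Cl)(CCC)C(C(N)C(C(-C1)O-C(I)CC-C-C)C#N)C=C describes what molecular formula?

C17H28ClIN2O

Heavy atoms from the SMILES: 17 C, 1 Cl, 1 I, 2 N, 1 O.
Implicit hydrogens by atom environment:
  7 × C: 2 H each → 14
  6 × C: 1 H each → 6
  2 × C: 3 H each → 6
  2 × C: no H
  1 × Cl: no H
  1 × I: no H
  1 × N: 2 H
  1 × N: no H
  1 × O: no H
  Total hydrogens = 28.
Molecular formula: C17H28ClIN2O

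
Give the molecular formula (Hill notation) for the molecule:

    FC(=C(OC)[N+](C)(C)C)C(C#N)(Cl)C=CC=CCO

Heavy atoms from the SMILES: 13 C, 1 Cl, 1 F, 2 N, 2 O.
Implicit hydrogens by atom environment:
  4 × C: 3 H each → 12
  4 × C: 1 H each → 4
  4 × C: no H
  1 × C: 2 H
  1 × Cl: no H
  1 × F: no H
  1 × N (charge +1): no H
  1 × N: no H
  1 × O: 1 H
  1 × O: no H
  Total hydrogens = 19.
Net charge +1.
Molecular formula: C13H19ClFN2O2+

C13H19ClFN2O2+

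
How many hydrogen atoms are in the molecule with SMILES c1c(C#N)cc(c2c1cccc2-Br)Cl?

5

Hydrogens are implicit in SMILES; fill each atom to its normal valence:
  5 × C (aromatic): 1 H each → 5
  5 × C (aromatic): no H
  1 × Br: no H
  1 × C: no H
  1 × Cl: no H
  1 × N: no H
  Total hydrogens = 5.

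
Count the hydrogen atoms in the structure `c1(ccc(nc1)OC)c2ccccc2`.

Hydrogens are implicit in SMILES; fill each atom to its normal valence:
  8 × C (aromatic): 1 H each → 8
  3 × C (aromatic): no H
  1 × C: 3 H
  1 × N (aromatic): no H
  1 × O: no H
  Total hydrogens = 11.

11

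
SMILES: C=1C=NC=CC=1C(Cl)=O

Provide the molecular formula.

C6H4ClNO

Heavy atoms from the SMILES: 6 C, 1 Cl, 1 N, 1 O.
Implicit hydrogens by atom environment:
  4 × C (aromatic): 1 H each → 4
  1 × C (aromatic): no H
  1 × C: no H
  1 × Cl: no H
  1 × N (aromatic): no H
  1 × O: no H
  Total hydrogens = 4.
Molecular formula: C6H4ClNO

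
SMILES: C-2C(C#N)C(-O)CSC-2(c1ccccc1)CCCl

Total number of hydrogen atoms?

16

Hydrogens are implicit in SMILES; fill each atom to its normal valence:
  5 × C (aromatic): 1 H each → 5
  4 × C: 2 H each → 8
  2 × C: 1 H each → 2
  2 × C: no H
  1 × C (aromatic): no H
  1 × Cl: no H
  1 × N: no H
  1 × O: 1 H
  1 × S: no H
  Total hydrogens = 16.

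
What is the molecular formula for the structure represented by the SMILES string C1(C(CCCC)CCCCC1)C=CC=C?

Heavy atoms from the SMILES: 15 C.
Implicit hydrogens by atom environment:
  9 × C: 2 H each → 18
  5 × C: 1 H each → 5
  1 × C: 3 H
  Total hydrogens = 26.
Molecular formula: C15H26

C15H26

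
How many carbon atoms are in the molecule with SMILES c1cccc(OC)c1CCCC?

The symbol for carbon appears 11 times in the SMILES. Lowercase c denotes aromatic carbon and counts toward C.

11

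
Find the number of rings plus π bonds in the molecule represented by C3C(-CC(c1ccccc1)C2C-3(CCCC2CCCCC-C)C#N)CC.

Molecular formula from the SMILES: C25H37N.
DoU = (2C + 2 + N − H − X)/2 = (2·25 + 2 + 1 − 37 − 0)/2 = 16/2 = 8.
(Structurally: 3 ring(s) + 5 π bond(s) = 8.)

8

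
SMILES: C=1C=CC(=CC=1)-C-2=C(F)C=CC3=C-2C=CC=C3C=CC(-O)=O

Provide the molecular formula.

C19H13FO2

Heavy atoms from the SMILES: 19 C, 1 F, 2 O.
Implicit hydrogens by atom environment:
  10 × C (aromatic): 1 H each → 10
  6 × C (aromatic): no H
  2 × C: 1 H each → 2
  1 × C: no H
  1 × F: no H
  1 × O: 1 H
  1 × O: no H
  Total hydrogens = 13.
Molecular formula: C19H13FO2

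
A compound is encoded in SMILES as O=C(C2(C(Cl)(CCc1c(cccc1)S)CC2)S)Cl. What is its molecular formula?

Heavy atoms from the SMILES: 13 C, 2 Cl, 1 O, 2 S.
Implicit hydrogens by atom environment:
  4 × C: 2 H each → 8
  4 × C (aromatic): 1 H each → 4
  3 × C: no H
  2 × C (aromatic): no H
  2 × Cl: no H
  2 × S: 1 H each → 2
  1 × O: no H
  Total hydrogens = 14.
Molecular formula: C13H14Cl2OS2

C13H14Cl2OS2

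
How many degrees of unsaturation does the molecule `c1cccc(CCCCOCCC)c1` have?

4

Molecular formula from the SMILES: C13H20O.
DoU = (2C + 2 + N − H − X)/2 = (2·13 + 2 + 0 − 20 − 0)/2 = 8/2 = 4.
(Structurally: 1 ring(s) + 3 π bond(s) = 4.)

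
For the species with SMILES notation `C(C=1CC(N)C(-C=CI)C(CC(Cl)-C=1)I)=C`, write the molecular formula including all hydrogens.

Heavy atoms from the SMILES: 12 C, 1 Cl, 2 I, 1 N.
Implicit hydrogens by atom environment:
  8 × C: 1 H each → 8
  3 × C: 2 H each → 6
  2 × I: no H
  1 × C: no H
  1 × Cl: no H
  1 × N: 2 H
  Total hydrogens = 16.
Molecular formula: C12H16ClI2N

C12H16ClI2N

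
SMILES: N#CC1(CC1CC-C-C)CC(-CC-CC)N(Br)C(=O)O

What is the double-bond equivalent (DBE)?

4

Molecular formula from the SMILES: C15H25BrN2O2.
DoU = (2C + 2 + N − H − X)/2 = (2·15 + 2 + 2 − 25 − 1)/2 = 8/2 = 4.
(Structurally: 1 ring(s) + 3 π bond(s) = 4.)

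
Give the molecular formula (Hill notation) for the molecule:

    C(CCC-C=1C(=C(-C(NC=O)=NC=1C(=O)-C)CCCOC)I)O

Heavy atoms from the SMILES: 16 C, 1 I, 2 N, 4 O.
Implicit hydrogens by atom environment:
  7 × C: 2 H each → 14
  5 × C (aromatic): no H
  3 × O: no H
  2 × C: 3 H each → 6
  1 × C: 1 H
  1 × C: no H
  1 × I: no H
  1 × N: 1 H
  1 × N (aromatic): no H
  1 × O: 1 H
  Total hydrogens = 23.
Molecular formula: C16H23IN2O4

C16H23IN2O4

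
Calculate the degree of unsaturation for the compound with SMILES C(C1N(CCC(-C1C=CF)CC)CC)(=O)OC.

Molecular formula from the SMILES: C13H22FNO2.
DoU = (2C + 2 + N − H − X)/2 = (2·13 + 2 + 1 − 22 − 1)/2 = 6/2 = 3.
(Structurally: 1 ring(s) + 2 π bond(s) = 3.)

3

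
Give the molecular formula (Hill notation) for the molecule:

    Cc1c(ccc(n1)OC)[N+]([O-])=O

C7H8N2O3

Heavy atoms from the SMILES: 7 C, 2 N, 3 O.
Implicit hydrogens by atom environment:
  3 × C (aromatic): no H
  2 × C: 3 H each → 6
  2 × C (aromatic): 1 H each → 2
  2 × O: no H
  1 × N (aromatic): no H
  1 × N (charge +1): no H
  1 × O (charge -1): no H
  Total hydrogens = 8.
Molecular formula: C7H8N2O3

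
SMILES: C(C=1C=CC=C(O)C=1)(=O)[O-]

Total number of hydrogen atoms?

Hydrogens are implicit in SMILES; fill each atom to its normal valence:
  4 × C (aromatic): 1 H each → 4
  2 × C (aromatic): no H
  1 × C: no H
  1 × O: 1 H
  1 × O: no H
  1 × O (charge -1): no H
  Total hydrogens = 5.

5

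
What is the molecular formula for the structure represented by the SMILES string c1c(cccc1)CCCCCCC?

C13H20

Heavy atoms from the SMILES: 13 C.
Implicit hydrogens by atom environment:
  6 × C: 2 H each → 12
  5 × C (aromatic): 1 H each → 5
  1 × C: 3 H
  1 × C (aromatic): no H
  Total hydrogens = 20.
Molecular formula: C13H20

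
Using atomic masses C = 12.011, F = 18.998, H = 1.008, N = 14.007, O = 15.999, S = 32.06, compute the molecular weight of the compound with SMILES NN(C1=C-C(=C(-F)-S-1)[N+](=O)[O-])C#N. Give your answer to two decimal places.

202.16

Molecular formula: C5H3FN4O2S.
M = 5×12.011 + 1×18.998 + 3×1.008 + 4×14.007 + 2×15.999 + 1×32.06 = 202.16 g/mol.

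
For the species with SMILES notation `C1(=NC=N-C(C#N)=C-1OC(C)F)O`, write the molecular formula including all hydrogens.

C7H6FN3O2

Heavy atoms from the SMILES: 7 C, 1 F, 3 N, 2 O.
Implicit hydrogens by atom environment:
  3 × C (aromatic): no H
  2 × N (aromatic): no H
  1 × C: 3 H
  1 × C (aromatic): 1 H
  1 × C: 1 H
  1 × C: no H
  1 × F: no H
  1 × N: no H
  1 × O: 1 H
  1 × O: no H
  Total hydrogens = 6.
Molecular formula: C7H6FN3O2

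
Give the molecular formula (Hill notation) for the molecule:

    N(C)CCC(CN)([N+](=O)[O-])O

C5H13N3O3

Heavy atoms from the SMILES: 5 C, 3 N, 3 O.
Implicit hydrogens by atom environment:
  3 × C: 2 H each → 6
  1 × C: 3 H
  1 × C: no H
  1 × N: 2 H
  1 × N: 1 H
  1 × N (charge +1): no H
  1 × O: 1 H
  1 × O: no H
  1 × O (charge -1): no H
  Total hydrogens = 13.
Molecular formula: C5H13N3O3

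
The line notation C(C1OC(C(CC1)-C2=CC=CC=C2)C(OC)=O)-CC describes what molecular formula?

Heavy atoms from the SMILES: 16 C, 3 O.
Implicit hydrogens by atom environment:
  5 × C (aromatic): 1 H each → 5
  4 × C: 2 H each → 8
  3 × C: 1 H each → 3
  3 × O: no H
  2 × C: 3 H each → 6
  1 × C: no H
  1 × C (aromatic): no H
  Total hydrogens = 22.
Molecular formula: C16H22O3

C16H22O3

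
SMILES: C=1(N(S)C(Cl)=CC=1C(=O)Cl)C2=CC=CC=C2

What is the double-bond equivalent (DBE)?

Molecular formula from the SMILES: C11H7Cl2NOS.
DoU = (2C + 2 + N − H − X)/2 = (2·11 + 2 + 1 − 7 − 2)/2 = 16/2 = 8.
(Structurally: 2 ring(s) + 6 π bond(s) = 8.)

8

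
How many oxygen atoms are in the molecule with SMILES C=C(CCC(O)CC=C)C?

The symbol for oxygen appears 1 time in the SMILES.

1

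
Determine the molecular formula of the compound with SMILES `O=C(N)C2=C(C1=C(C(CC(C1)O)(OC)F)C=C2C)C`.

Heavy atoms from the SMILES: 14 C, 1 F, 1 N, 3 O.
Implicit hydrogens by atom environment:
  5 × C (aromatic): no H
  3 × C: 3 H each → 9
  2 × C: 2 H each → 4
  2 × C: no H
  2 × O: no H
  1 × C (aromatic): 1 H
  1 × C: 1 H
  1 × F: no H
  1 × N: 2 H
  1 × O: 1 H
  Total hydrogens = 18.
Molecular formula: C14H18FNO3

C14H18FNO3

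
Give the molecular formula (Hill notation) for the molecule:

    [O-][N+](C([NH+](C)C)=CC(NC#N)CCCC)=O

Heavy atoms from the SMILES: 10 C, 4 N, 2 O.
Implicit hydrogens by atom environment:
  3 × C: 3 H each → 9
  3 × C: 2 H each → 6
  2 × C: 1 H each → 2
  2 × C: no H
  1 × N: 1 H
  1 × N (charge +1): 1 H
  1 × N (charge +1): no H
  1 × N: no H
  1 × O: no H
  1 × O (charge -1): no H
  Total hydrogens = 19.
Net charge +1.
Molecular formula: C10H19N4O2+

C10H19N4O2+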